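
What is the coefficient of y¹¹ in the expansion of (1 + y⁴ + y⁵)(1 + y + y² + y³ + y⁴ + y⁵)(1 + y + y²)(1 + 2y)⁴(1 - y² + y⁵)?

244

(1 + y⁴ + y⁵) has coefficients 1,0,0,0,1,1 for degrees 0…5.
(1 + y + y² + y³ + y⁴ + y⁵) has coefficients 1,1,1,1,1,1,0,0,0,0,0,0 for degrees 0…11.
Multiplying by (1 + y + y²) gives running coefficients 1,2,3,3,3,3,2,1,0,0,0,0 for degrees 0…11.
Multiplying by (1 + 2y)⁴ gives running coefficients 1,10,43,107,179,227,242,233,200,136,64,16 for degrees 0…11.
Finally multiplying by (1 - y² + y⁵), the product of all factors after the first has coefficients 1,10,42,97,136,121,73,49,65,82,91,122 for degrees 0…11.
[y¹¹] = 1·122 + 1·49 + 1·73 = 244.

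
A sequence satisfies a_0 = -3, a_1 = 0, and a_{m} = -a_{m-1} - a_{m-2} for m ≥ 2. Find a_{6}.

-3

The ordinary generating function has denominator 1 + t + t^2.
Iterating the recurrence: a_0,…,a_{6} = -3, 0, 3, -3, 0, 3, -3.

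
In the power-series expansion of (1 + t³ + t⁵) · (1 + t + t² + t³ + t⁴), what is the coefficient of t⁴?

2

(1 + t³ + t⁵) has coefficients 1,0,0,1,0 for degrees 0…4.
(1 + t + t² + t³ + t⁴) has coefficients 1,1,1,1,1 for degrees 0…4.
[t⁴] = 1·1 + 1·1 = 2.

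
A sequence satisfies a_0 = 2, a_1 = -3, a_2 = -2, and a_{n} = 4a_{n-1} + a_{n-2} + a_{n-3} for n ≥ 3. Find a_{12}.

The ordinary generating function has denominator 1 - 4q - q^2 - q^3.
Iterating the recurrence: a_0,…,a_{12} = 2, -3, -2, -9, -41, -175, -750, -3216, -13789, -59122, -253493, -1086883, -4660147.

-4660147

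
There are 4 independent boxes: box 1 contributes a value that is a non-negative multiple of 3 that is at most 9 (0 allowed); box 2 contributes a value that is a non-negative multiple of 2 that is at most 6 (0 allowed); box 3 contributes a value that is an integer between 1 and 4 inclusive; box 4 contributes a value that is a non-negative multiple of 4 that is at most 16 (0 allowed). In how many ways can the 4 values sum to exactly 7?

The generating function for the choices is (1 + z^3 + z^6 + z^9)·(1 + z^2 + z^4 + z^6)·(z + z^2 + z^3 + z^4)·(1 + z^4 + z^8 + z^12 + z^16); the count is [z^7].
(1 + z^3 + z^6 + z^9) has coefficients 1,0,0,1,0,0,1,0 for degrees 0…7.
(1 + z^2 + z^4 + z^6) has coefficients 1,0,1,0,1,0,1,0 for degrees 0…7.
Multiplying by (z + z^2 + z^3 + z^4) gives running coefficients 0,1,1,2,2,2,2,2 for degrees 0…7.
Finally multiplying by (1 + z^4 + z^8 + z^12 + z^16), the product of all factors after the first has coefficients 0,1,1,2,2,3,3,4 for degrees 0…7.
[z^7] = 1·4 + 1·2 + 1·1 = 7.

7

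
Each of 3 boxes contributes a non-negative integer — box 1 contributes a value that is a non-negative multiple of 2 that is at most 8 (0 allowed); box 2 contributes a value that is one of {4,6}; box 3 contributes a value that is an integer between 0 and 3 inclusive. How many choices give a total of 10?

4

The generating function for the choices is (1 + z^2 + z^4 + z^6 + z^8)·(z^4 + z^6)·(1 + z + z^2 + z^3); the count is [z^10].
(1 + z^2 + z^4 + z^6 + z^8) has coefficients 1,0,1,0,1,0,1,0,1 for degrees 0…8.
(z^4 + z^6) has coefficients 0,0,0,0,1,0,1,0,0,0,0 for degrees 0…10.
Finally multiplying by (1 + z + z^2 + z^3), the product of all factors after the first has coefficients 0,0,0,0,1,1,2,2,1,1,0 for degrees 0…10.
[z^10] = 1·0 + 1·1 + 1·2 + 1·1 + 1·0 = 4.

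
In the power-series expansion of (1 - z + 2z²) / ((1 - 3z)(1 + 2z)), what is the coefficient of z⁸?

3704

The denominator gives the recurrence a_n = a_(n−1) + 6a_(n−2) for n ≥ 3; the numerator fixes a_0 = 1, a_1 = 0, a_2 = 8.
Iterating: 1, 0, 8, 8, 56, 104, 440, 1064, 3704, so a_8 = 3704.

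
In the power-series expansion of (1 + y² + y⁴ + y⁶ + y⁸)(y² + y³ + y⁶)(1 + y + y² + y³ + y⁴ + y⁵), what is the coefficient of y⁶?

(1 + y² + y⁴ + y⁶ + y⁸) has coefficients 1,0,1,0,1,0,1 for degrees 0…6.
(y² + y³ + y⁶) has coefficients 0,0,1,1,0,0,1 for degrees 0…6.
Finally multiplying by (1 + y + y² + y³ + y⁴ + y⁵), the product of all factors after the first has coefficients 0,0,1,2,2,2,3 for degrees 0…6.
[y⁶] = 1·3 + 1·2 + 1·1 + 1·0 = 6.

6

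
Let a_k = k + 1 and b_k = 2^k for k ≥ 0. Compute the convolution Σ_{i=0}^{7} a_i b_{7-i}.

Write out a_i and b_{7-i} for i = 0,…,7 and sum the products.
Σ = 1·128 + 2·64 + 3·32 + 4·16 + 5·8 + 6·4 + 7·2 + 8·1 = 502.

502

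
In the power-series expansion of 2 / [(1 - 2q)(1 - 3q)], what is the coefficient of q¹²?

Partial fractions give a closed form: a_n = (-4)·2^n + (6)·3^n.
At n = 12: a_12 = 3172262.

3172262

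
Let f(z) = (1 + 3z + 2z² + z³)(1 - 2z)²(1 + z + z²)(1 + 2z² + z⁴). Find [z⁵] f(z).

9

(1 + 3z + 2z² + z³) has coefficients 1,3,2,1 for degrees 0…3.
(1 - 2z)² has coefficients 1,-4,4,0,0,0 for degrees 0…5.
Multiplying by (1 + z + z²) gives running coefficients 1,-3,1,0,4,0 for degrees 0…5.
Finally multiplying by (1 + 2z² + z⁴), the product of all factors after the first has coefficients 1,-3,3,-6,7,-3 for degrees 0…5.
[z⁵] = 1·(-3) + 3·7 + 2·(-6) + 1·3 = 9.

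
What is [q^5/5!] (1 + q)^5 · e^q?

1546

The EGF product rule gives c_5 = Σ_{k_1+k_2=5} C(5; k_1,k_2) · ∏ g_i(k_i), where (1+q)^5 gives the falling factorial (5)_k; e^q gives (1)^k.
g_1(k) for k = 0…5: 1, 5, 20, 60, 120, 120.
g_2(k) for k = 0…5: 1, 1, 1, 1, 1, 1.
c_5 = Σ_k C(5,k)·g_1(k)·g_2(5−k) = 1·1·1 + 5·5·1 + 10·20·1 + 10·60·1 + 5·120·1 + 1·120·1 = 1 + 25 + 200 + 600 + 600 + 120 = 1546.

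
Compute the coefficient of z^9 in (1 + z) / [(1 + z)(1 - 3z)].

19683

Partial fractions give a closed form: a_n = (1)·3^n.
At n = 9: a_9 = 19683.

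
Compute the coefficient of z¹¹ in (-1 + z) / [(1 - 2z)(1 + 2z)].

The denominator gives the recurrence a_n = 4a_(n−2) for n ≥ 3; the numerator fixes a_0 = -1, a_1 = 1, a_2 = -4.
Iterating: -1, 1, -4, 4, -16, 16, -64, 64, -256, 256, -1024, 1024, so a_11 = 1024.

1024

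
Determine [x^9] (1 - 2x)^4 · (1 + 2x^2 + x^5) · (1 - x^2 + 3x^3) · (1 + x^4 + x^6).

90

(1 - 2x)^4 has coefficients 1,-8,24,-32,16 for degrees 0…4.
(1 + 2x^2 + x^5) has coefficients 1,0,2,0,0,1,0,0,0,0 for degrees 0…9.
Multiplying by (1 - x^2 + 3x^3) gives running coefficients 1,0,1,3,-2,7,0,-1,3,0 for degrees 0…9.
Finally multiplying by (1 + x^4 + x^6), the product of all factors after the first has coefficients 1,0,1,3,-1,7,2,2,2,10 for degrees 0…9.
[x^9] = 1·10 − 8·2 + 24·2 − 32·2 + 16·7 = 90.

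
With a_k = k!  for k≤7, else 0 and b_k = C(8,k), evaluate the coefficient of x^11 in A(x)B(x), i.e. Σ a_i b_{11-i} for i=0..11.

The convolution is the x^11 coefficient of A(x)B(x).
Σ = 1·0 + 1·0 + 2·0 + 6·1 + 24·8 + 120·28 + 720·56 + 5040·70 + 0·56 + 0·28 + 0·8 + 0·1 = 396678.

396678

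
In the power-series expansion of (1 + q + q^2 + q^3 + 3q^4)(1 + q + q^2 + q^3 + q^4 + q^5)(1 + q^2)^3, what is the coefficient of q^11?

31

(1 + q + q^2 + q^3 + 3q^4) has coefficients 1,1,1,1,3 for degrees 0…4.
(1 + q + q^2 + q^3 + q^4 + q^5) has coefficients 1,1,1,1,1,1,0,0,0,0,0,0 for degrees 0…11.
Finally multiplying by (1 + q^2)^3, the product of all factors after the first has coefficients 1,1,4,4,7,7,7,7,4,4,1,1 for degrees 0…11.
[q^11] = 1·1 + 1·1 + 1·4 + 1·4 + 3·7 = 31.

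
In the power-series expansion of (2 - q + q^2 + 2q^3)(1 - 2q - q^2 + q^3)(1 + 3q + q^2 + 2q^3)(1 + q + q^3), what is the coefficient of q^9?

(2 - q + q^2 + 2q^3) has coefficients 2,-1,1,2 for degrees 0…3.
(1 - 2q - q^2 + q^3) has coefficients 1,-2,-1,1,0,0,0,0,0,0 for degrees 0…9.
Multiplying by (1 + 3q + q^2 + 2q^3) gives running coefficients 1,1,-6,-2,-2,-1,2,0,0,0 for degrees 0…9.
Finally multiplying by (1 + q + q^3), the product of all factors after the first has coefficients 1,2,-5,-7,-3,-9,-1,0,-1,2 for degrees 0…9.
[q^9] = 2·2 − 1·(-1) + 1·0 + 2·(-1) = 3.

3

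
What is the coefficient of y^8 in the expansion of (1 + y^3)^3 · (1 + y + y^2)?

(1 + y^3)^3 has coefficients 1,0,0,3,0,0,3,0,0 for degrees 0…8.
(1 + y + y^2) has coefficients 1,1,1,0,0,0,0,0,0 for degrees 0…8.
[y^8] = 1·0 + 3·0 + 3·1 = 3.

3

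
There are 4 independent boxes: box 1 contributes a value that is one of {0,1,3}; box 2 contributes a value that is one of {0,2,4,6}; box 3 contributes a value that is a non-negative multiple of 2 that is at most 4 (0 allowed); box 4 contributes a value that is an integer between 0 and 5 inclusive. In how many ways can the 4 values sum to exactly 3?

7

The generating function for the choices is (1 + t + t^3)·(1 + t^2 + t^4 + t^6)·(1 + t^2 + t^4)·(1 + t + t^2 + t^3 + t^4 + t^5); the count is [t^3].
(1 + t + t^3) has coefficients 1,1,0,1 for degrees 0…3.
(1 + t^2 + t^4 + t^6) has coefficients 1,0,1,0 for degrees 0…3.
Multiplying by (1 + t^2 + t^4) gives running coefficients 1,0,2,0 for degrees 0…3.
Finally multiplying by (1 + t + t^2 + t^3 + t^4 + t^5), the product of all factors after the first has coefficients 1,1,3,3 for degrees 0…3.
[t^3] = 1·3 + 1·3 + 1·1 = 7.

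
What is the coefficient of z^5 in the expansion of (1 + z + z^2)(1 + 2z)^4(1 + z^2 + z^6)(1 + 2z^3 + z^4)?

(1 + z + z^2) has coefficients 1,1,1 for degrees 0…2.
(1 + 2z)^4 has coefficients 1,8,24,32,16,0 for degrees 0…5.
Multiplying by (1 + z^2 + z^6) gives running coefficients 1,8,25,40,40,32 for degrees 0…5.
Finally multiplying by (1 + 2z^3 + z^4), the product of all factors after the first has coefficients 1,8,25,42,57,90 for degrees 0…5.
[z^5] = 1·90 + 1·57 + 1·42 = 189.

189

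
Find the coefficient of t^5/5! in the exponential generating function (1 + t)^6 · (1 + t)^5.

55440

The EGF product rule gives c_5 = Σ_{k_1+k_2=5} C(5; k_1,k_2) · ∏ g_i(k_i), where (1+t)^6 gives the falling factorial (6)_k; (1+t)^5 gives the falling factorial (5)_k.
g_1(k) for k = 0…5: 1, 6, 30, 120, 360, 720.
g_2(k) for k = 0…5: 1, 5, 20, 60, 120, 120.
c_5 = Σ_k C(5,k)·g_1(k)·g_2(5−k) = 1·1·120 + 5·6·120 + 10·30·60 + 10·120·20 + 5·360·5 + 1·720·1 = 120 + 3600 + 18000 + 24000 + 9000 + 720 = 55440.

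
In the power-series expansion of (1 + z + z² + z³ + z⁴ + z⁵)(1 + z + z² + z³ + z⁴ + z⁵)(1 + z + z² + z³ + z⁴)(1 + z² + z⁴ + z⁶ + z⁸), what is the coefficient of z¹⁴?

68

(1 + z + z² + z³ + z⁴ + z⁵) has coefficients 1,1,1,1,1,1 for degrees 0…5.
(1 + z + z² + z³ + z⁴ + z⁵) has coefficients 1,1,1,1,1,1,0,0,0,0,0,0,0,0,0 for degrees 0…14.
Multiplying by (1 + z + z² + z³ + z⁴) gives running coefficients 1,2,3,4,5,5,4,3,2,1,0,0,0,0,0 for degrees 0…14.
Finally multiplying by (1 + z² + z⁴ + z⁶ + z⁸), the product of all factors after the first has coefficients 1,2,4,6,9,11,13,14,15,15,14,13,11,9,6 for degrees 0…14.
[z¹⁴] = 1·6 + 1·9 + 1·11 + 1·13 + 1·14 + 1·15 = 68.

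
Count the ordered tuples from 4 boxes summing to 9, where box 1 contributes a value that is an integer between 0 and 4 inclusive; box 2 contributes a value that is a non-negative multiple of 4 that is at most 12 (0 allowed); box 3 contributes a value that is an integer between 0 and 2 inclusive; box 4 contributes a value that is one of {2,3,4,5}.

The generating function for the choices is (1 + y + y^2 + y^3 + y^4)·(1 + y^4 + y^8 + y^12)·(1 + y + y^2)·(y^2 + y^3 + y^4 + y^5); the count is [y^9].
(1 + y + y^2 + y^3 + y^4) has coefficients 1,1,1,1,1 for degrees 0…4.
(1 + y^4 + y^8 + y^12) has coefficients 1,0,0,0,1,0,0,0,1,0 for degrees 0…9.
Multiplying by (1 + y + y^2) gives running coefficients 1,1,1,0,1,1,1,0,1,1 for degrees 0…9.
Finally multiplying by (y^2 + y^3 + y^4 + y^5), the product of all factors after the first has coefficients 0,0,1,2,3,3,3,3,3,3 for degrees 0…9.
[y^9] = 1·3 + 1·3 + 1·3 + 1·3 + 1·3 = 15.

15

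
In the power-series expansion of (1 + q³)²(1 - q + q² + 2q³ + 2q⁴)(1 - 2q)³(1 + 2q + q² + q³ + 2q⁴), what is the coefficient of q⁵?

17

(1 + q³)² has coefficients 1,0,0,2,0,0 for degrees 0…5.
(1 - q + q² + 2q³ + 2q⁴) has coefficients 1,-1,1,2,2,0 for degrees 0…5.
Multiplying by (1 - 2q)³ gives running coefficients 1,-7,19,-24,10,4 for degrees 0…5.
Finally multiplying by (1 + 2q + q² + q³ + 2q⁴), the product of all factors after the first has coefficients 1,-5,6,8,-24,5 for degrees 0…5.
[q⁵] = 1·5 + 2·6 = 17.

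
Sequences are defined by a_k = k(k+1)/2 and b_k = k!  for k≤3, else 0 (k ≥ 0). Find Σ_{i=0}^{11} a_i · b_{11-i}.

427

The convolution is the x^11 coefficient of A(x)B(x).
Σ = 0·0 + 1·0 + 3·0 + 6·0 + 10·0 + 15·0 + 21·0 + 28·0 + 36·6 + 45·2 + 55·1 + 66·1 = 427.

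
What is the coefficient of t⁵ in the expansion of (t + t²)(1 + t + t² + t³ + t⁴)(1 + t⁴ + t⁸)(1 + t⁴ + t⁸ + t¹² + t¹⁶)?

(t + t²) has coefficients 0,1,1 for degrees 0…2.
(1 + t + t² + t³ + t⁴) has coefficients 1,1,1,1,1,0 for degrees 0…5.
Multiplying by (1 + t⁴ + t⁸) gives running coefficients 1,1,1,1,2,1 for degrees 0…5.
Finally multiplying by (1 + t⁴ + t⁸ + t¹² + t¹⁶), the product of all factors after the first has coefficients 1,1,1,1,3,2 for degrees 0…5.
[t⁵] = 1·3 + 1·1 = 4.

4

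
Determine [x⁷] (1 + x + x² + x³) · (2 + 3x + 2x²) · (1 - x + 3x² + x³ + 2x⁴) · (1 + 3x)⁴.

(1 + x + x² + x³) has coefficients 1,1,1,1 for degrees 0…3.
(2 + 3x + 2x²) has coefficients 2,3,2,0,0,0,0,0 for degrees 0…7.
Multiplying by (1 - x + 3x² + x³ + 2x⁴) gives running coefficients 2,1,5,9,13,8,4,0 for degrees 0…7.
Finally multiplying by (1 + 3x)⁴, the product of all factors after the first has coefficients 2,25,125,339,661,1271,2179,2613 for degrees 0…7.
[x⁷] = 1·2613 + 1·2179 + 1·1271 + 1·661 = 6724.

6724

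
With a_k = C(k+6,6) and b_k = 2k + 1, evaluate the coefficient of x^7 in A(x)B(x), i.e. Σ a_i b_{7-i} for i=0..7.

This is [x^7] in the product of the two ordinary generating functions.
Σ = 1·15 + 7·13 + 28·11 + 84·9 + 210·7 + 462·5 + 924·3 + 1716·1 = 9438.

9438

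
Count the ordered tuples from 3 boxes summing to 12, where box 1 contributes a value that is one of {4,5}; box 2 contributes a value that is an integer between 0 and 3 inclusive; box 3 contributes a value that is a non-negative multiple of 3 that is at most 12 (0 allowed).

The generating function for the choices is (z^4 + z^5)·(1 + z + z^2 + z^3)·(1 + z^3 + z^6 + z^9 + z^12); the count is [z^12].
(z^4 + z^5) has coefficients 0,0,0,0,1,1 for degrees 0…5.
(1 + z + z^2 + z^3) has coefficients 1,1,1,1,0,0,0,0,0,0,0,0,0 for degrees 0…12.
Finally multiplying by (1 + z^3 + z^6 + z^9 + z^12), the product of all factors after the first has coefficients 1,1,1,2,1,1,2,1,1,2,1,1,2 for degrees 0…12.
[z^12] = 1·1 + 1·1 = 2.

2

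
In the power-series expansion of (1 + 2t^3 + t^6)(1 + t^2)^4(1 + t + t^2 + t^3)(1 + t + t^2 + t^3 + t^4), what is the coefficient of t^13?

(1 + 2t^3 + t^6) has coefficients 1,0,0,2,0,0,1 for degrees 0…6.
(1 + t^2)^4 has coefficients 1,0,4,0,6,0,4,0,1,0,0,0,0,0 for degrees 0…13.
Multiplying by (1 + t + t^2 + t^3) gives running coefficients 1,1,5,5,10,10,10,10,5,5,1,1,0,0 for degrees 0…13.
Finally multiplying by (1 + t + t^2 + t^3 + t^4), the product of all factors after the first has coefficients 1,2,7,12,22,31,40,45,45,40,31,22,12,7 for degrees 0…13.
[t^13] = 1·7 + 2·31 + 1·45 = 114.

114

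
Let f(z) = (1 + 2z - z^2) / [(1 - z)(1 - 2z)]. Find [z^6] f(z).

222

The denominator gives the recurrence a_n = 3a_(n−1) − 2a_(n−2) for n ≥ 3; the numerator fixes a_0 = 1, a_1 = 5, a_2 = 12.
Iterating: 1, 5, 12, 26, 54, 110, 222, so a_6 = 222.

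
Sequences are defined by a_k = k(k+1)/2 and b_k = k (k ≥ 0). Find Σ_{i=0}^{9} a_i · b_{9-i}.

330

Write out a_i and b_{9-i} for i = 0,…,9 and sum the products.
Σ = 0·9 + 1·8 + 3·7 + 6·6 + 10·5 + 15·4 + 21·3 + 28·2 + 36·1 + 45·0 = 330.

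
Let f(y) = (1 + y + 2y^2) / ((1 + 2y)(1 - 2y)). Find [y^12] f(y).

6144

The denominator gives the recurrence a_n = 4a_(n−2) for n ≥ 3; the numerator fixes a_0 = 1, a_1 = 1, a_2 = 6.
Iterating: 1, 1, 6, 4, 24, 16, 96, 64, 384, 256, 1536, 1024, 6144, so a_12 = 6144.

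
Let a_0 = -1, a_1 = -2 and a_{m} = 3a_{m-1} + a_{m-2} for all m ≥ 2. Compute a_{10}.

-98644

The ordinary generating function has denominator 1 - 3z - z^2.
Iterating the recurrence: a_0,…,a_{10} = -1, -2, -7, -23, -76, -251, -829, -2738, -9043, -29867, -98644.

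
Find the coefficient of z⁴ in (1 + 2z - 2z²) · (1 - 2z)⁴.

(1 + 2z - 2z²) has coefficients 1,2,-2 for degrees 0…2.
(1 - 2z)⁴ has coefficients 1,-8,24,-32,16 for degrees 0…4.
[z⁴] = 1·16 + 2·(-32) − 2·24 = -96.

-96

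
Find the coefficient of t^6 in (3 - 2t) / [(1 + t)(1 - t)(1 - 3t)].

1914

Partial fractions give a closed form: a_n = (5/8)·(-1)^n + (-1/4)·1^n + (21/8)·3^n.
At n = 6: a_6 = 1914.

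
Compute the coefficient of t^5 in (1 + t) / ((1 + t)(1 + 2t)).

-32

Partial fractions give a closed form: a_n = (1)·(-2)^n.
At n = 5: a_5 = -32.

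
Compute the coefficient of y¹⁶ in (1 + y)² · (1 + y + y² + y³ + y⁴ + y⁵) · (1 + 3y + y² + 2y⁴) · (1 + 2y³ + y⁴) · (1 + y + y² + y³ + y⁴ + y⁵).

117

(1 + y)² has coefficients 1,2,1 for degrees 0…2.
(1 + y + y² + y³ + y⁴ + y⁵) has coefficients 1,1,1,1,1,1,0,0,0,0,0,0,0,0,0,0,0 for degrees 0…16.
Multiplying by (1 + 3y + y² + 2y⁴) gives running coefficients 1,4,5,5,7,7,6,3,2,2,0,0,0,0,0,0,0 for degrees 0…16.
Multiplying by (1 + 2y³ + y⁴) gives running coefficients 1,4,5,7,16,21,21,22,23,21,12,7,6,2,0,0,0 for degrees 0…16.
Finally multiplying by (1 + y + y² + y³ + y⁴ + y⁵), the product of all factors after the first has coefficients 1,5,10,17,33,54,74,92,110,124,120,106,91,71,48,27,15 for degrees 0…16.
[y¹⁶] = 1·15 + 2·27 + 1·48 = 117.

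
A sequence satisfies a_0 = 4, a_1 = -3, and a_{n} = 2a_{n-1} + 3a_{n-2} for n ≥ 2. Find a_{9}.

4917

The ordinary generating function has denominator 1 - 2t - 3t^2.
Iterating the recurrence: a_0,…,a_{9} = 4, -3, 6, 3, 24, 57, 186, 543, 1644, 4917.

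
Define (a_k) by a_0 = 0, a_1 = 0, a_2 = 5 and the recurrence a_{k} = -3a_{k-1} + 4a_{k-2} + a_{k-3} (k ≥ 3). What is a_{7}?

The ordinary generating function has denominator 1 + 3y - 4y^2 - y^3.
Iterating the recurrence: a_0,…,a_{7} = 0, 0, 5, -15, 65, -250, 995, -3920.

-3920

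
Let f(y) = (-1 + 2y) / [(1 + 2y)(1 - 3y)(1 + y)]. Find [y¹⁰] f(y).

-10495

Partial fractions give a closed form: a_n = (-8/5)·(-2)^n + (-3/20)·3^n + (3/4)·(-1)^n.
At n = 10: a_10 = -10495.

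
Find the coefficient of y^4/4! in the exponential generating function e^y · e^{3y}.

The EGF product rule gives c_4 = Σ_{k_1+k_2=4} C(4; k_1,k_2) · ∏ g_i(k_i), where e^y gives (1)^k; e^{3y} gives (3)^k.
g_1(k) for k = 0…4: 1, 1, 1, 1, 1.
g_2(k) for k = 0…4: 1, 3, 9, 27, 81.
c_4 = Σ_k C(4,k)·g_1(k)·g_2(4−k) = 1·1·81 + 4·1·27 + 6·1·9 + 4·1·3 + 1·1·1 = 81 + 108 + 54 + 12 + 1 = 256.

256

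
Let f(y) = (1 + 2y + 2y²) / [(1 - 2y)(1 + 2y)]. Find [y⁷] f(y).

The denominator gives the recurrence a_n = 4a_(n−2) for n ≥ 3; the numerator fixes a_0 = 1, a_1 = 2, a_2 = 6.
Iterating: 1, 2, 6, 8, 24, 32, 96, 128, so a_7 = 128.

128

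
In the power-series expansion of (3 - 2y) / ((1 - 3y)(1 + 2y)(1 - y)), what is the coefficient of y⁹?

The denominator gives the recurrence a_n = 2a_(n−1) + 5a_(n−2) − 6a_(n−3) for n ≥ 3; the numerator fixes a_0 = 3, a_1 = 4, a_2 = 23.
Iterating: 3, 4, 23, 48, 187, 476, 1599, 4456, 14051, 40788, so a_9 = 40788.

40788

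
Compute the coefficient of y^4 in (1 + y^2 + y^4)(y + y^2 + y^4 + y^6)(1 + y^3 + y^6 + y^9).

(1 + y^2 + y^4) has coefficients 1,0,1,0,1 for degrees 0…4.
(y + y^2 + y^4 + y^6) has coefficients 0,1,1,0,1 for degrees 0…4.
Finally multiplying by (1 + y^3 + y^6 + y^9), the product of all factors after the first has coefficients 0,1,1,0,2 for degrees 0…4.
[y^4] = 1·2 + 1·1 + 1·0 = 3.

3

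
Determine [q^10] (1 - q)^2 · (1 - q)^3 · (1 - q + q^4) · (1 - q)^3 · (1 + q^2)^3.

(1 - q)^2 has coefficients 1,-2,1 for degrees 0…2.
(1 - q)^3 has coefficients 1,-3,3,-1,0,0,0,0,0,0,0 for degrees 0…10.
Multiplying by (1 - q + q^4) gives running coefficients 1,-4,6,-4,2,-3,3,-1,0,0,0 for degrees 0…10.
Multiplying by (1 - q)^3 gives running coefficients 1,-7,21,-35,36,-27,22,-21,15,-6,1 for degrees 0…10.
Finally multiplying by (1 + q^2)^3, the product of all factors after the first has coefficients 1,-7,24,-56,102,-153,194,-214,210,-185,148 for degrees 0…10.
[q^10] = 1·148 − 2·(-185) + 1·210 = 728.

728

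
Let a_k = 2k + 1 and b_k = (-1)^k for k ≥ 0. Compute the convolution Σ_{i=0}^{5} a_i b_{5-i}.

6

This is [x^5] in the product of the two ordinary generating functions.
Σ = 1·(-1) + 3·1 + 5·(-1) + 7·1 + 9·(-1) + 11·1 = 6.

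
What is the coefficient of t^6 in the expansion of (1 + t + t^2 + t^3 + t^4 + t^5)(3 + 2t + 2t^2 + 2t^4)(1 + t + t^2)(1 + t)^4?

353

(1 + t + t^2 + t^3 + t^4 + t^5) has coefficients 1,1,1,1,1,1 for degrees 0…5.
(3 + 2t + 2t^2 + 2t^4) has coefficients 3,2,2,0,2,0,0 for degrees 0…6.
Multiplying by (1 + t + t^2) gives running coefficients 3,5,7,4,4,2,2 for degrees 0…6.
Finally multiplying by (1 + t)^4, the product of all factors after the first has coefficients 3,17,45,74,85,75,57 for degrees 0…6.
[t^6] = 1·57 + 1·75 + 1·85 + 1·74 + 1·45 + 1·17 = 353.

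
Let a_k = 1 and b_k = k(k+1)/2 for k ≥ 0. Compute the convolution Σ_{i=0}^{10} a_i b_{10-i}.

220

This is [x^10] in the product of the two ordinary generating functions.
Σ = 1·55 + 1·45 + 1·36 + 1·28 + 1·21 + 1·15 + 1·10 + 1·6 + 1·3 + 1·1 + 1·0 = 220.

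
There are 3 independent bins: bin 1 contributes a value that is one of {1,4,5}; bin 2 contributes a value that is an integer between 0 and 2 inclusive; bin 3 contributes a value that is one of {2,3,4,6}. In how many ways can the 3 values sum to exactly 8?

The generating function for the choices is (y + y^4 + y^5)·(1 + y + y^2)·(y^2 + y^3 + y^4 + y^6); the count is [y^8].
(y + y^4 + y^5) has coefficients 0,1,0,0,1,1 for degrees 0…5.
(1 + y + y^2) has coefficients 1,1,1,0,0,0,0,0,0 for degrees 0…8.
Finally multiplying by (y^2 + y^3 + y^4 + y^6), the product of all factors after the first has coefficients 0,0,1,2,3,2,2,1,1 for degrees 0…8.
[y^8] = 1·1 + 1·3 + 1·2 = 6.

6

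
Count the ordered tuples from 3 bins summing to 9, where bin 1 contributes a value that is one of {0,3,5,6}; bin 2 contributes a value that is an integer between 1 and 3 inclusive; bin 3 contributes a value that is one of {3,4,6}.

4

The generating function for the choices is (1 + x³ + x⁵ + x⁶)·(x + x² + x³)·(x³ + x⁴ + x⁶); the count is [x⁹].
(1 + x³ + x⁵ + x⁶) has coefficients 1,0,0,1,0,1,1 for degrees 0…6.
(x + x² + x³) has coefficients 0,1,1,1,0,0,0,0,0,0 for degrees 0…9.
Finally multiplying by (x³ + x⁴ + x⁶), the product of all factors after the first has coefficients 0,0,0,0,1,2,2,2,1,1 for degrees 0…9.
[x⁹] = 1·1 + 1·2 + 1·1 + 1·0 = 4.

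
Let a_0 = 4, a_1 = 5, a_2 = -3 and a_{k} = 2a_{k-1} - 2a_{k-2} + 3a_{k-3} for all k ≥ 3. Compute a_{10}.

The ordinary generating function has denominator 1 - 2q + 2q^2 - 3q^3.
Iterating the recurrence: a_0,…,a_{10} = 4, 5, -3, -4, 13, 25, 12, 13, 77, 164, 213.

213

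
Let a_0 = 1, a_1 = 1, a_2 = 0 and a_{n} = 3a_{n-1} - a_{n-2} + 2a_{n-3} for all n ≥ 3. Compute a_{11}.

The ordinary generating function has denominator 1 - 3y + y^2 - 2y^3.
Iterating the recurrence: a_0,…,a_{11} = 1, 1, 0, 1, 5, 14, 39, 113, 328, 949, 2745, 7942.

7942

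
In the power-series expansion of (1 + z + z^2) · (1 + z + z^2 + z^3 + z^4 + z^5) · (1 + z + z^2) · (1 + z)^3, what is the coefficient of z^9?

36

(1 + z + z^2) has coefficients 1,1,1 for degrees 0…2.
(1 + z + z^2 + z^3 + z^4 + z^5) has coefficients 1,1,1,1,1,1,0,0,0,0 for degrees 0…9.
Multiplying by (1 + z + z^2) gives running coefficients 1,2,3,3,3,3,2,1,0,0 for degrees 0…9.
Finally multiplying by (1 + z)^3, the product of all factors after the first has coefficients 1,5,12,19,23,24,23,19,12,5 for degrees 0…9.
[z^9] = 1·5 + 1·12 + 1·19 = 36.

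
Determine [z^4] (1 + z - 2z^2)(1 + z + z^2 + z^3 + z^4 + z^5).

0

(1 + z - 2z^2) has coefficients 1,1,-2 for degrees 0…2.
(1 + z + z^2 + z^3 + z^4 + z^5) has coefficients 1,1,1,1,1 for degrees 0…4.
[z^4] = 1·1 + 1·1 − 2·1 = 0.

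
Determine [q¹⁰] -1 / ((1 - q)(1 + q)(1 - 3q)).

Partial fractions give a closed form: a_n = (1/4)·1^n + (-1/8)·(-1)^n + (-9/8)·3^n.
At n = 10: a_10 = -66430.

-66430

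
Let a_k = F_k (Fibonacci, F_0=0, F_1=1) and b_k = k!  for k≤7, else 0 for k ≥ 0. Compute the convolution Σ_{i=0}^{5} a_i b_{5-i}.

42

Write out a_i and b_{5-i} for i = 0,…,5 and sum the products.
Σ = 0·120 + 1·24 + 1·6 + 2·2 + 3·1 + 5·1 = 42.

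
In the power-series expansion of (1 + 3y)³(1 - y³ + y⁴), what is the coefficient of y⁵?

(1 + 3y)³ has coefficients 1,9,27,27 for degrees 0…3.
(1 - y³ + y⁴) has coefficients 1,0,0,-1,1,0 for degrees 0…5.
[y⁵] = 1·0 + 9·1 + 27·(-1) + 27·0 = -18.

-18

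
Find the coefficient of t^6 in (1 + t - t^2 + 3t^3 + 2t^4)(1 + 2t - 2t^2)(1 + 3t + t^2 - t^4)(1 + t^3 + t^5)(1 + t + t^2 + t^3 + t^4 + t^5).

66

(1 + t - t^2 + 3t^3 + 2t^4) has coefficients 1,1,-1,3,2 for degrees 0…4.
(1 + 2t - 2t^2) has coefficients 1,2,-2,0,0,0,0 for degrees 0…6.
Multiplying by (1 + 3t + t^2 - t^4) gives running coefficients 1,5,5,-4,-3,-2,2 for degrees 0…6.
Multiplying by (1 + t^3 + t^5) gives running coefficients 1,5,5,-3,2,4,3 for degrees 0…6.
Finally multiplying by (1 + t + t^2 + t^3 + t^4 + t^5), the product of all factors after the first has coefficients 1,6,11,8,10,14,16 for degrees 0…6.
[t^6] = 1·16 + 1·14 − 1·10 + 3·8 + 2·11 = 66.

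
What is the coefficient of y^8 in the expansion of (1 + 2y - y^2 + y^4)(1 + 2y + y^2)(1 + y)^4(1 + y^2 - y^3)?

5

(1 + 2y - y^2 + y^4) has coefficients 1,2,-1,0,1 for degrees 0…4.
(1 + 2y + y^2) has coefficients 1,2,1,0,0,0,0,0,0 for degrees 0…8.
Multiplying by (1 + y)^4 gives running coefficients 1,6,15,20,15,6,1,0,0 for degrees 0…8.
Finally multiplying by (1 + y^2 - y^3), the product of all factors after the first has coefficients 1,6,16,25,24,11,-4,-9,-5 for degrees 0…8.
[y^8] = 1·(-5) + 2·(-9) − 1·(-4) + 1·24 = 5.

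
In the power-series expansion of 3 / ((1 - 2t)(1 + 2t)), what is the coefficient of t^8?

768

Partial fractions give a closed form: a_n = (3/2)·2^n + (3/2)·(-2)^n.
At n = 8: a_8 = 768.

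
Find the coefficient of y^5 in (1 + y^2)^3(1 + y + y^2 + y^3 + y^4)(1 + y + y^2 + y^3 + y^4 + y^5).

(1 + y^2)^3 has coefficients 1,0,3,0,3,0 for degrees 0…5.
(1 + y + y^2 + y^3 + y^4) has coefficients 1,1,1,1,1,0 for degrees 0…5.
Finally multiplying by (1 + y + y^2 + y^3 + y^4 + y^5), the product of all factors after the first has coefficients 1,2,3,4,5,5 for degrees 0…5.
[y^5] = 1·5 + 3·4 + 3·2 = 23.

23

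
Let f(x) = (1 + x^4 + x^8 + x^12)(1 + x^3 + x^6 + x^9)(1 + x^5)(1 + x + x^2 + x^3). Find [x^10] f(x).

(1 + x^4 + x^8 + x^12) has coefficients 1,0,0,0,1,0,0,0,1,0,0 for degrees 0…10.
(1 + x^3 + x^6 + x^9) has coefficients 1,0,0,1,0,0,1,0,0,1,0 for degrees 0…10.
Multiplying by (1 + x^5) gives running coefficients 1,0,0,1,0,1,1,0,1,1,0 for degrees 0…10.
Finally multiplying by (1 + x + x^2 + x^3), the product of all factors after the first has coefficients 1,1,1,2,1,2,3,2,3,3,2 for degrees 0…10.
[x^10] = 1·2 + 1·3 + 1·1 = 6.

6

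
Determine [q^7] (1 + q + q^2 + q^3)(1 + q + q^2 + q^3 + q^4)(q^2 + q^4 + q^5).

(1 + q + q^2 + q^3) has coefficients 1,1,1,1 for degrees 0…3.
(1 + q + q^2 + q^3 + q^4) has coefficients 1,1,1,1,1,0,0,0 for degrees 0…7.
Finally multiplying by (q^2 + q^4 + q^5), the product of all factors after the first has coefficients 0,0,1,1,2,3,3,2 for degrees 0…7.
[q^7] = 1·2 + 1·3 + 1·3 + 1·2 = 10.

10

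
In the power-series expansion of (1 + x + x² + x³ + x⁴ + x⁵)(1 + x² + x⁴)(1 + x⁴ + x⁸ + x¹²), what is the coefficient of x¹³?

5

(1 + x + x² + x³ + x⁴ + x⁵) has coefficients 1,1,1,1,1,1 for degrees 0…5.
(1 + x² + x⁴) has coefficients 1,0,1,0,1,0,0,0,0,0,0,0,0,0 for degrees 0…13.
Finally multiplying by (1 + x⁴ + x⁸ + x¹²), the product of all factors after the first has coefficients 1,0,1,0,2,0,1,0,2,0,1,0,2,0 for degrees 0…13.
[x¹³] = 1·0 + 1·2 + 1·0 + 1·1 + 1·0 + 1·2 = 5.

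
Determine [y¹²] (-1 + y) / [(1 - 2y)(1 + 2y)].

The denominator gives the recurrence a_n = 4a_(n−2) for n ≥ 2; the numerator fixes a_0 = -1, a_1 = 1.
Iterating: -1, 1, -4, 4, -16, 16, -64, 64, -256, 256, -1024, 1024, -4096, so a_12 = -4096.

-4096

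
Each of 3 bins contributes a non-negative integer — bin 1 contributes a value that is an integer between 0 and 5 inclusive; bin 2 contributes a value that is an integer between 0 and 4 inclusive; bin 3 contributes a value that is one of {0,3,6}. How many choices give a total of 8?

10

The generating function for the choices is (1 + y + y^2 + y^3 + y^4 + y^5)·(1 + y + y^2 + y^3 + y^4)·(1 + y^3 + y^6); the count is [y^8].
(1 + y + y^2 + y^3 + y^4 + y^5) has coefficients 1,1,1,1,1,1 for degrees 0…5.
(1 + y + y^2 + y^3 + y^4) has coefficients 1,1,1,1,1,0,0,0,0 for degrees 0…8.
Finally multiplying by (1 + y^3 + y^6), the product of all factors after the first has coefficients 1,1,1,2,2,1,2,2,1 for degrees 0…8.
[y^8] = 1·1 + 1·2 + 1·2 + 1·1 + 1·2 + 1·2 = 10.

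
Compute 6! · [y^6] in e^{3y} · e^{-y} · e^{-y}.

1

The EGF product rule gives c_6 = Σ_{k_1+k_2+k_3=6} C(6; k_1,k_2,k_3) · ∏ g_i(k_i), where e^{3y} gives (3)^k; e^{-y} gives (-1)^k; e^{-y} gives (-1)^k.
g_1(k) for k = 0…6: 1, 3, 9, 27, 81, 243, 729.
g_2(k) for k = 0…6: 1, -1, 1, -1, 1, -1, 1.
g_3(k) for k = 0…6: 1, -1, 1, -1, 1, -1, 1.
First combine the last two factors: h(k) = Σ_j C(k,j)·g_2(j)·g_3(k−j) for k = 0…6: 1, -2, 4, -8, 16, -32, 64.
c_6 = Σ_k C(6,k)·g_1(k)·h(6−k) = 1·1·64 + 6·3·(-32) + 15·9·16 + 20·27·(-8) + 15·81·4 + 6·243·(-2) + 1·729·1 = 64 − 576 + 2160 − 4320 + 4860 − 2916 + 729 = 1.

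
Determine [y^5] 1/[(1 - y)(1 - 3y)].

364

Partial fractions give a closed form: a_n = (-1/2)·1^n + (3/2)·3^n.
At n = 5: a_5 = 364.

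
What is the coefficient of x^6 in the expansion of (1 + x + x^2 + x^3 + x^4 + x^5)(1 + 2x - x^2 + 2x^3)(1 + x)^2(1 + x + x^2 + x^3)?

(1 + x + x^2 + x^3 + x^4 + x^5) has coefficients 1,1,1,1,1,1 for degrees 0…5.
(1 + 2x - x^2 + 2x^3) has coefficients 1,2,-1,2,0,0,0 for degrees 0…6.
Multiplying by (1 + x)^2 gives running coefficients 1,4,4,2,3,2,0 for degrees 0…6.
Finally multiplying by (1 + x + x^2 + x^3), the product of all factors after the first has coefficients 1,5,9,11,13,11,7 for degrees 0…6.
[x^6] = 1·7 + 1·11 + 1·13 + 1·11 + 1·9 + 1·5 = 56.

56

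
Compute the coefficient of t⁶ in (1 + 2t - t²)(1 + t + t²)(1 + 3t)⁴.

216

(1 + 2t - t²) has coefficients 1,2,-1 for degrees 0…2.
(1 + t + t²) has coefficients 1,1,1,0,0,0,0 for degrees 0…6.
Finally multiplying by (1 + 3t)⁴, the product of all factors after the first has coefficients 1,13,67,174,243,189,81 for degrees 0…6.
[t⁶] = 1·81 + 2·189 − 1·243 = 216.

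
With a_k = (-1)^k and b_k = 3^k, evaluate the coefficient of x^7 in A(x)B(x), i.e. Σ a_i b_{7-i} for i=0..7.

This is [x^7] in the product of the two ordinary generating functions.
Σ = 1·2187 − 1·729 + 1·243 − 1·81 + 1·27 − 1·9 + 1·3 − 1·1 = 1640.

1640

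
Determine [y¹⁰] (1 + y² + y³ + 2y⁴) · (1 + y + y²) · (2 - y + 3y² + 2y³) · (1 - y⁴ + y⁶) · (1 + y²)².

(1 + y² + y³ + 2y⁴) has coefficients 1,0,1,1,2 for degrees 0…4.
(1 + y + y²) has coefficients 1,1,1,0,0,0,0,0,0,0,0 for degrees 0…10.
Multiplying by (2 - y + 3y² + 2y³) gives running coefficients 2,1,4,4,5,2,0,0,0,0,0 for degrees 0…10.
Multiplying by (1 - y⁴ + y⁶) gives running coefficients 2,1,4,4,3,1,-2,-3,-1,2,5 for degrees 0…10.
Finally multiplying by (1 + y²)², the product of all factors after the first has coefficients 2,1,8,6,13,10,8,3,-2,-3,1 for degrees 0…10.
[y¹⁰] = 1·1 + 1·(-2) + 1·3 + 2·8 = 18.

18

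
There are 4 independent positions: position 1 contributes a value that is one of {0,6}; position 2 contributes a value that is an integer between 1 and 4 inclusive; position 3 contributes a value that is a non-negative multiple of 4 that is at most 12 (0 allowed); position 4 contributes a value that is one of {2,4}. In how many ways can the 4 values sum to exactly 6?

The generating function for the choices is (1 + z⁶)·(z + z² + z³ + z⁴)·(1 + z⁴ + z⁸ + z¹²)·(z² + z⁴); the count is [z⁶].
(1 + z⁶) has coefficients 1,0,0,0,0,0,1 for degrees 0…6.
(z + z² + z³ + z⁴) has coefficients 0,1,1,1,1,0,0 for degrees 0…6.
Multiplying by (1 + z⁴ + z⁸ + z¹²) gives running coefficients 0,1,1,1,1,1,1 for degrees 0…6.
Finally multiplying by (z² + z⁴), the product of all factors after the first has coefficients 0,0,0,1,1,2,2 for degrees 0…6.
[z⁶] = 1·2 + 1·0 = 2.

2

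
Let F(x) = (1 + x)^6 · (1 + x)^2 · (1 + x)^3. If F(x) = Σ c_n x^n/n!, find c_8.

6652800

The EGF product rule gives c_8 = Σ_{k_1+k_2+k_3=8} C(8; k_1,k_2,k_3) · ∏ g_i(k_i), where (1+x)^6 gives the falling factorial (6)_k; (1+x)^2 gives the falling factorial (2)_k; (1+x)^3 gives the falling factorial (3)_k.
g_1(k) for k = 0…8: 1, 6, 30, 120, 360, 720, 720, 0, 0.
g_2(k) for k = 0…8: 1, 2, 2, 0, 0, 0, 0, 0, 0.
g_3(k) for k = 0…8: 1, 3, 6, 6, 0, 0, 0, 0, 0.
First combine the last two factors: h(k) = Σ_j C(k,j)·g_2(j)·g_3(k−j) for k = 0…8: 1, 5, 20, 60, 120, 120, 0, 0, 0.
c_8 = Σ_k C(8,k)·g_1(k)·h(8−k) = 56·120·120 + 70·360·120 + 56·720·60 + 28·720·20 = 806400 + 3024000 + 2419200 + 403200 = 6652800.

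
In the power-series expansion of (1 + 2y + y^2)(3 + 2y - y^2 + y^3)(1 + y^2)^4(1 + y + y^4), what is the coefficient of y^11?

(1 + 2y + y^2) has coefficients 1,2,1 for degrees 0…2.
(3 + 2y - y^2 + y^3) has coefficients 3,2,-1,1,0,0,0,0,0,0,0,0 for degrees 0…11.
Multiplying by (1 + y^2)^4 gives running coefficients 3,2,11,9,14,16,6,14,-1,6,-1,1 for degrees 0…11.
Finally multiplying by (1 + y + y^4), the product of all factors after the first has coefficients 3,5,13,20,26,32,33,29,27,21,11,14 for degrees 0…11.
[y^11] = 1·14 + 2·11 + 1·21 = 57.

57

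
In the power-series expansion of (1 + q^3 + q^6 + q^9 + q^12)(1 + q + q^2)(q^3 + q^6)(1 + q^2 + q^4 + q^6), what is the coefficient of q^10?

7

(1 + q^3 + q^6 + q^9 + q^12) has coefficients 1,0,0,1,0,0,1,0,0,1,0 for degrees 0…10.
(1 + q + q^2) has coefficients 1,1,1,0,0,0,0,0,0,0,0 for degrees 0…10.
Multiplying by (q^3 + q^6) gives running coefficients 0,0,0,1,1,1,1,1,1,0,0 for degrees 0…10.
Finally multiplying by (1 + q^2 + q^4 + q^6), the product of all factors after the first has coefficients 0,0,0,1,1,2,2,3,3,3,3 for degrees 0…10.
[q^10] = 1·3 + 1·3 + 1·1 + 1·0 = 7.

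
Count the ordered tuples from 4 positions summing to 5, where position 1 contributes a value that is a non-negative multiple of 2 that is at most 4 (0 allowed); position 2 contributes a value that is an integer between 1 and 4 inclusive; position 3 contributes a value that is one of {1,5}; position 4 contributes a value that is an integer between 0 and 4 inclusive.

6

The generating function for the choices is (1 + y² + y⁴)·(y + y² + y³ + y⁴)·(y + y⁵)·(1 + y + y² + y³ + y⁴); the count is [y⁵].
(1 + y² + y⁴) has coefficients 1,0,1,0,1 for degrees 0…4.
(y + y² + y³ + y⁴) has coefficients 0,1,1,1,1,0 for degrees 0…5.
Multiplying by (y + y⁵) gives running coefficients 0,0,1,1,1,1 for degrees 0…5.
Finally multiplying by (1 + y + y² + y³ + y⁴), the product of all factors after the first has coefficients 0,0,1,2,3,4 for degrees 0…5.
[y⁵] = 1·4 + 1·2 + 1·0 = 6.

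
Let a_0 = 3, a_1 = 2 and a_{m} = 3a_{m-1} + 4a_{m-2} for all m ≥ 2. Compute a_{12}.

16777218

The ordinary generating function has denominator 1 - 3x - 4x^2.
Iterating the recurrence: a_0,…,a_{12} = 3, 2, 18, 62, 258, 1022, 4098, 16382, 65538, 262142, 1048578, 4194302, 16777218.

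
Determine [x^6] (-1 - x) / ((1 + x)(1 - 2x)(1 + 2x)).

-64

Partial fractions give a closed form: a_n = (-1/2)·2^n + (-1/2)·(-2)^n.
At n = 6: a_6 = -64.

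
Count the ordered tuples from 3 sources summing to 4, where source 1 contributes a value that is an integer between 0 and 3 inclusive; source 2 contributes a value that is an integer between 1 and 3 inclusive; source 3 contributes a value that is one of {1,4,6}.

3

The generating function for the choices is (1 + y + y² + y³)·(y + y² + y³)·(y + y⁴ + y⁶); the count is [y⁴].
(1 + y + y² + y³) has coefficients 1,1,1,1 for degrees 0…3.
(y + y² + y³) has coefficients 0,1,1,1,0 for degrees 0…4.
Finally multiplying by (y + y⁴ + y⁶), the product of all factors after the first has coefficients 0,0,1,1,1 for degrees 0…4.
[y⁴] = 1·1 + 1·1 + 1·1 + 1·0 = 3.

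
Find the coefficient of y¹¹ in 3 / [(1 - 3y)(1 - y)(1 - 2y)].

Partial fractions give a closed form: a_n = (27/2)·3^n + (3/2)·1^n + (-12)·2^n.
At n = 11: a_11 = 2366910.

2366910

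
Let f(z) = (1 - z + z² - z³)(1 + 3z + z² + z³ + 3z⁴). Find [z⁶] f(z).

(1 - z + z² - z³) has coefficients 1,-1,1,-1 for degrees 0…3.
(1 + 3z + z² + z³ + 3z⁴) has coefficients 1,3,1,1,3,0,0 for degrees 0…6.
[z⁶] = 1·0 − 1·0 + 1·3 − 1·1 = 2.

2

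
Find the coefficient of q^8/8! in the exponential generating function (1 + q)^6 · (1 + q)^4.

The EGF product rule gives c_8 = Σ_{k_1+k_2=8} C(8; k_1,k_2) · ∏ g_i(k_i), where (1+q)^6 gives the falling factorial (6)_k; (1+q)^4 gives the falling factorial (4)_k.
g_1(k) for k = 0…8: 1, 6, 30, 120, 360, 720, 720, 0, 0.
g_2(k) for k = 0…8: 1, 4, 12, 24, 24, 0, 0, 0, 0.
c_8 = Σ_k C(8,k)·g_1(k)·g_2(8−k) = 70·360·24 + 56·720·24 + 28·720·12 = 604800 + 967680 + 241920 = 1814400.

1814400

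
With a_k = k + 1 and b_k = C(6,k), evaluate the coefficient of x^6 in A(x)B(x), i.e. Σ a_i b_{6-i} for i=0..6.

256

Write out a_i and b_{6-i} for i = 0,…,6 and sum the products.
Σ = 1·1 + 2·6 + 3·15 + 4·20 + 5·15 + 6·6 + 7·1 = 256.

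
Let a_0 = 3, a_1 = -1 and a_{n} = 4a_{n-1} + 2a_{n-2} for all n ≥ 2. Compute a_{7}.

The ordinary generating function has denominator 1 - 4x - 2x^2.
Iterating the recurrence: a_0,…,a_{7} = 3, -1, 2, 6, 28, 124, 552, 2456.

2456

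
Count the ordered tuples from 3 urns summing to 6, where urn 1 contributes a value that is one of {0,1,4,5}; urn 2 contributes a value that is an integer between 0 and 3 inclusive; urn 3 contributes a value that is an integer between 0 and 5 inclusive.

The generating function for the choices is (1 + t + t^4 + t^5)·(1 + t + t^2 + t^3)·(1 + t + t^2 + t^3 + t^4 + t^5); the count is [t^6].
(1 + t + t^4 + t^5) has coefficients 1,1,0,0,1,1 for degrees 0…5.
(1 + t + t^2 + t^3) has coefficients 1,1,1,1,0,0,0 for degrees 0…6.
Finally multiplying by (1 + t + t^2 + t^3 + t^4 + t^5), the product of all factors after the first has coefficients 1,2,3,4,4,4,3 for degrees 0…6.
[t^6] = 1·3 + 1·4 + 1·3 + 1·2 = 12.

12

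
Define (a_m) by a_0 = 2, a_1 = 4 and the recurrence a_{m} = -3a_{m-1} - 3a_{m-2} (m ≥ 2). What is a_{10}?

1944

The ordinary generating function has denominator 1 + 3x + 3x^2.
Iterating the recurrence: a_0,…,a_{10} = 2, 4, -18, 42, -72, 90, -54, -108, 486, -1134, 1944.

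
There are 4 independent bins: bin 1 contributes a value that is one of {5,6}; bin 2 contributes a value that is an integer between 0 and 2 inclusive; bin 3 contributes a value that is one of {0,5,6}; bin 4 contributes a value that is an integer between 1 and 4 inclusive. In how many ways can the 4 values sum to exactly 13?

The generating function for the choices is (y^5 + y^6)·(1 + y + y^2)·(1 + y^5 + y^6)·(y + y^2 + y^3 + y^4); the count is [y^13].
(y^5 + y^6) has coefficients 0,0,0,0,0,1,1 for degrees 0…6.
(1 + y + y^2) has coefficients 1,1,1,0,0,0,0,0,0,0,0,0,0,0 for degrees 0…13.
Multiplying by (1 + y^5 + y^6) gives running coefficients 1,1,1,0,0,1,2,2,1,0,0,0,0,0 for degrees 0…13.
Finally multiplying by (y + y^2 + y^3 + y^4), the product of all factors after the first has coefficients 0,1,2,3,3,2,2,3,5,6,5,3,1,0 for degrees 0…13.
[y^13] = 1·5 + 1·3 = 8.

8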